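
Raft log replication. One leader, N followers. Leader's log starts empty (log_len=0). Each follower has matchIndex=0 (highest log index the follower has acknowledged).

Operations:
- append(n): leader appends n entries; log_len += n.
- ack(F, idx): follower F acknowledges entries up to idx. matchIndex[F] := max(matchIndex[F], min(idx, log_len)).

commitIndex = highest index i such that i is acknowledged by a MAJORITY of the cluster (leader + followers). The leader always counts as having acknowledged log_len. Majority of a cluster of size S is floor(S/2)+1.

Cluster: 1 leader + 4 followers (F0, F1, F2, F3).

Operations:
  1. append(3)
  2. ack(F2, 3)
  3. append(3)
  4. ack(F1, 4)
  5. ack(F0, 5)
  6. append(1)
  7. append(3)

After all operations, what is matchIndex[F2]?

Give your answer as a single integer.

Op 1: append 3 -> log_len=3
Op 2: F2 acks idx 3 -> match: F0=0 F1=0 F2=3 F3=0; commitIndex=0
Op 3: append 3 -> log_len=6
Op 4: F1 acks idx 4 -> match: F0=0 F1=4 F2=3 F3=0; commitIndex=3
Op 5: F0 acks idx 5 -> match: F0=5 F1=4 F2=3 F3=0; commitIndex=4
Op 6: append 1 -> log_len=7
Op 7: append 3 -> log_len=10

Answer: 3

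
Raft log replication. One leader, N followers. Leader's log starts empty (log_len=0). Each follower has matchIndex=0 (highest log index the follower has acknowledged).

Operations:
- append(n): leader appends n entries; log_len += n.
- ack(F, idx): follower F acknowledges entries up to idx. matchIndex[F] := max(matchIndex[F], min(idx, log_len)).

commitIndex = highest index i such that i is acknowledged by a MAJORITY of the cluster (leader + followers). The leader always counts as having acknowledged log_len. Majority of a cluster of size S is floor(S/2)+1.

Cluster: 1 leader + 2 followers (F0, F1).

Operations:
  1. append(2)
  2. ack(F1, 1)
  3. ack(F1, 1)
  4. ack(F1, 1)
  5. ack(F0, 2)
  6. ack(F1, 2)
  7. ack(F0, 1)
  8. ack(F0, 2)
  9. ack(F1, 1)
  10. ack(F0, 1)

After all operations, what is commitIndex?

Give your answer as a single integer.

Answer: 2

Derivation:
Op 1: append 2 -> log_len=2
Op 2: F1 acks idx 1 -> match: F0=0 F1=1; commitIndex=1
Op 3: F1 acks idx 1 -> match: F0=0 F1=1; commitIndex=1
Op 4: F1 acks idx 1 -> match: F0=0 F1=1; commitIndex=1
Op 5: F0 acks idx 2 -> match: F0=2 F1=1; commitIndex=2
Op 6: F1 acks idx 2 -> match: F0=2 F1=2; commitIndex=2
Op 7: F0 acks idx 1 -> match: F0=2 F1=2; commitIndex=2
Op 8: F0 acks idx 2 -> match: F0=2 F1=2; commitIndex=2
Op 9: F1 acks idx 1 -> match: F0=2 F1=2; commitIndex=2
Op 10: F0 acks idx 1 -> match: F0=2 F1=2; commitIndex=2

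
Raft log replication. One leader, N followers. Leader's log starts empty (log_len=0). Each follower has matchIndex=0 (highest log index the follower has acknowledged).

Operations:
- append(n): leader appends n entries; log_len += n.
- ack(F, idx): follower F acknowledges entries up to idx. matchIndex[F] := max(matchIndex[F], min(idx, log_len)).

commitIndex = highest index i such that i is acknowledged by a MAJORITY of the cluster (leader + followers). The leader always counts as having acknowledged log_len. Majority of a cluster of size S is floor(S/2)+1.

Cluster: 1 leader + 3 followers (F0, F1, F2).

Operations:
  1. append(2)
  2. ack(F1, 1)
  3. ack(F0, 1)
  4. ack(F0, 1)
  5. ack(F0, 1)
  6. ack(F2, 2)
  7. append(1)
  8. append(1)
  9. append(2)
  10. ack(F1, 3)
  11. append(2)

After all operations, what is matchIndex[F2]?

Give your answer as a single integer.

Op 1: append 2 -> log_len=2
Op 2: F1 acks idx 1 -> match: F0=0 F1=1 F2=0; commitIndex=0
Op 3: F0 acks idx 1 -> match: F0=1 F1=1 F2=0; commitIndex=1
Op 4: F0 acks idx 1 -> match: F0=1 F1=1 F2=0; commitIndex=1
Op 5: F0 acks idx 1 -> match: F0=1 F1=1 F2=0; commitIndex=1
Op 6: F2 acks idx 2 -> match: F0=1 F1=1 F2=2; commitIndex=1
Op 7: append 1 -> log_len=3
Op 8: append 1 -> log_len=4
Op 9: append 2 -> log_len=6
Op 10: F1 acks idx 3 -> match: F0=1 F1=3 F2=2; commitIndex=2
Op 11: append 2 -> log_len=8

Answer: 2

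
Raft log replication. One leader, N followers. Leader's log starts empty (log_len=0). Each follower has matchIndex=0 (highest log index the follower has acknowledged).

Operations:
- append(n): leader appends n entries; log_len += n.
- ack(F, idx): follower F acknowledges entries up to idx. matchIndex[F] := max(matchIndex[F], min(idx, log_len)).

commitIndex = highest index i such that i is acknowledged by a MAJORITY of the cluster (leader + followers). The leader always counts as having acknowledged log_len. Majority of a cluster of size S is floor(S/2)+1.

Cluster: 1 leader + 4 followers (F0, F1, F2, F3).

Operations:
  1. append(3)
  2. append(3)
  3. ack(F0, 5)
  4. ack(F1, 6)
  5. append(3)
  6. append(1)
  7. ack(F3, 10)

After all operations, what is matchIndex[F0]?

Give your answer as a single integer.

Answer: 5

Derivation:
Op 1: append 3 -> log_len=3
Op 2: append 3 -> log_len=6
Op 3: F0 acks idx 5 -> match: F0=5 F1=0 F2=0 F3=0; commitIndex=0
Op 4: F1 acks idx 6 -> match: F0=5 F1=6 F2=0 F3=0; commitIndex=5
Op 5: append 3 -> log_len=9
Op 6: append 1 -> log_len=10
Op 7: F3 acks idx 10 -> match: F0=5 F1=6 F2=0 F3=10; commitIndex=6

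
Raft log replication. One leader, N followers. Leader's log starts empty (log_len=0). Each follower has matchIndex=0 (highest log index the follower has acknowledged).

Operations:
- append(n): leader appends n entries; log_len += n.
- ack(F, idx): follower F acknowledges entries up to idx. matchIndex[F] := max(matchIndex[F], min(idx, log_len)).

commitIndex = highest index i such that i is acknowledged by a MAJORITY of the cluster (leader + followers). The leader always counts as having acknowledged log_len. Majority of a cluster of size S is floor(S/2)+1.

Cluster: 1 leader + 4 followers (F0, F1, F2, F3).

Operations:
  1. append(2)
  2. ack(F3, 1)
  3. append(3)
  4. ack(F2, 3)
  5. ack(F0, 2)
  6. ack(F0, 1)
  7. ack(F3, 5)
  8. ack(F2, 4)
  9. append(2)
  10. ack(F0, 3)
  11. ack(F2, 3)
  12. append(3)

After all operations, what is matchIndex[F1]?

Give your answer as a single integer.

Op 1: append 2 -> log_len=2
Op 2: F3 acks idx 1 -> match: F0=0 F1=0 F2=0 F3=1; commitIndex=0
Op 3: append 3 -> log_len=5
Op 4: F2 acks idx 3 -> match: F0=0 F1=0 F2=3 F3=1; commitIndex=1
Op 5: F0 acks idx 2 -> match: F0=2 F1=0 F2=3 F3=1; commitIndex=2
Op 6: F0 acks idx 1 -> match: F0=2 F1=0 F2=3 F3=1; commitIndex=2
Op 7: F3 acks idx 5 -> match: F0=2 F1=0 F2=3 F3=5; commitIndex=3
Op 8: F2 acks idx 4 -> match: F0=2 F1=0 F2=4 F3=5; commitIndex=4
Op 9: append 2 -> log_len=7
Op 10: F0 acks idx 3 -> match: F0=3 F1=0 F2=4 F3=5; commitIndex=4
Op 11: F2 acks idx 3 -> match: F0=3 F1=0 F2=4 F3=5; commitIndex=4
Op 12: append 3 -> log_len=10

Answer: 0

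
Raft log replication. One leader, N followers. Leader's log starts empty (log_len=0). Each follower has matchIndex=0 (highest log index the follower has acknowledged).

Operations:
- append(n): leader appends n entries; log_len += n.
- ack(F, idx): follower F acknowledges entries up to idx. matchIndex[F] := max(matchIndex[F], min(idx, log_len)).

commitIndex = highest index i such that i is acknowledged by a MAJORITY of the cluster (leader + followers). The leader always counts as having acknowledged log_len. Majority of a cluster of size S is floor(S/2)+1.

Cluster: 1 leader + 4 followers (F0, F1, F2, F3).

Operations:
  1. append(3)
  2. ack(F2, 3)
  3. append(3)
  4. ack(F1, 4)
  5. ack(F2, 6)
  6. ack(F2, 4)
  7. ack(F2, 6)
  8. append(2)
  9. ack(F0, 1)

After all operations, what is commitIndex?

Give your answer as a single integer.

Answer: 4

Derivation:
Op 1: append 3 -> log_len=3
Op 2: F2 acks idx 3 -> match: F0=0 F1=0 F2=3 F3=0; commitIndex=0
Op 3: append 3 -> log_len=6
Op 4: F1 acks idx 4 -> match: F0=0 F1=4 F2=3 F3=0; commitIndex=3
Op 5: F2 acks idx 6 -> match: F0=0 F1=4 F2=6 F3=0; commitIndex=4
Op 6: F2 acks idx 4 -> match: F0=0 F1=4 F2=6 F3=0; commitIndex=4
Op 7: F2 acks idx 6 -> match: F0=0 F1=4 F2=6 F3=0; commitIndex=4
Op 8: append 2 -> log_len=8
Op 9: F0 acks idx 1 -> match: F0=1 F1=4 F2=6 F3=0; commitIndex=4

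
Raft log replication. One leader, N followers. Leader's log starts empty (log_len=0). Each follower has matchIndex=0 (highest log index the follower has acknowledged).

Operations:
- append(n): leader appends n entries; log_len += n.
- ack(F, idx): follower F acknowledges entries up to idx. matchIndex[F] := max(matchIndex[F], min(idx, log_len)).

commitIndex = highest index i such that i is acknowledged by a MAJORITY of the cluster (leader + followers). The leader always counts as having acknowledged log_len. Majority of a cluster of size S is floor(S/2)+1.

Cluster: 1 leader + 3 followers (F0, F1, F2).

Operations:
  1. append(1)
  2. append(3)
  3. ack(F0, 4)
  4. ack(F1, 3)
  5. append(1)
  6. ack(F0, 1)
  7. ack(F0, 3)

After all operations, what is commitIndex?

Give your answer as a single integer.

Answer: 3

Derivation:
Op 1: append 1 -> log_len=1
Op 2: append 3 -> log_len=4
Op 3: F0 acks idx 4 -> match: F0=4 F1=0 F2=0; commitIndex=0
Op 4: F1 acks idx 3 -> match: F0=4 F1=3 F2=0; commitIndex=3
Op 5: append 1 -> log_len=5
Op 6: F0 acks idx 1 -> match: F0=4 F1=3 F2=0; commitIndex=3
Op 7: F0 acks idx 3 -> match: F0=4 F1=3 F2=0; commitIndex=3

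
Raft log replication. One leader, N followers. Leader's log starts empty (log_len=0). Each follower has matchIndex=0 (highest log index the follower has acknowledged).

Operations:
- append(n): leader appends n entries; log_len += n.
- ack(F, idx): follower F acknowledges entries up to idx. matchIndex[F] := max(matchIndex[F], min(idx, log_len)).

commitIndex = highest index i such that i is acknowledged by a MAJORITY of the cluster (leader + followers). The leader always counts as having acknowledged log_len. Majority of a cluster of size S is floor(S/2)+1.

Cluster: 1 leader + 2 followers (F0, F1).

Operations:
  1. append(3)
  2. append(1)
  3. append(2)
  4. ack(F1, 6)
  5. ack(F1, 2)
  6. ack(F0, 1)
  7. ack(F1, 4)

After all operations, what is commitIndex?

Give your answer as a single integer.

Answer: 6

Derivation:
Op 1: append 3 -> log_len=3
Op 2: append 1 -> log_len=4
Op 3: append 2 -> log_len=6
Op 4: F1 acks idx 6 -> match: F0=0 F1=6; commitIndex=6
Op 5: F1 acks idx 2 -> match: F0=0 F1=6; commitIndex=6
Op 6: F0 acks idx 1 -> match: F0=1 F1=6; commitIndex=6
Op 7: F1 acks idx 4 -> match: F0=1 F1=6; commitIndex=6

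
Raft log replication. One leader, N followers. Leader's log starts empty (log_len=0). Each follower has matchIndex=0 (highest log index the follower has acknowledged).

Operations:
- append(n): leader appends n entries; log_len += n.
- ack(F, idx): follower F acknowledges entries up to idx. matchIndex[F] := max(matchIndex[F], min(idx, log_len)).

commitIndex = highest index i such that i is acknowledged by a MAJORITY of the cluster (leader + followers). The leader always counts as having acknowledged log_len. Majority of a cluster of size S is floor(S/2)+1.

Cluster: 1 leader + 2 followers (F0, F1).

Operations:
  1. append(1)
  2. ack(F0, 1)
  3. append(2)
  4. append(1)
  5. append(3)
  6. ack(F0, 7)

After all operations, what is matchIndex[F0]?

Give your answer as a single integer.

Answer: 7

Derivation:
Op 1: append 1 -> log_len=1
Op 2: F0 acks idx 1 -> match: F0=1 F1=0; commitIndex=1
Op 3: append 2 -> log_len=3
Op 4: append 1 -> log_len=4
Op 5: append 3 -> log_len=7
Op 6: F0 acks idx 7 -> match: F0=7 F1=0; commitIndex=7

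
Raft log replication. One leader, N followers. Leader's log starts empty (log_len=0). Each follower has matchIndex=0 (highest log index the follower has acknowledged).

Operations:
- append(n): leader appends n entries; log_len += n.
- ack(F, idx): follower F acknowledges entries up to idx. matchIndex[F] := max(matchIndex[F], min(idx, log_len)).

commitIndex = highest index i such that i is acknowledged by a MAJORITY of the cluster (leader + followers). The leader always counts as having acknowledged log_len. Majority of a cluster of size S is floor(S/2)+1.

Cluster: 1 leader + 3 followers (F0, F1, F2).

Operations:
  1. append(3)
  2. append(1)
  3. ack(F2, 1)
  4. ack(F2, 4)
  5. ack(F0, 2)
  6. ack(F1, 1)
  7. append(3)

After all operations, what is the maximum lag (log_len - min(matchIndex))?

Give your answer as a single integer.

Answer: 6

Derivation:
Op 1: append 3 -> log_len=3
Op 2: append 1 -> log_len=4
Op 3: F2 acks idx 1 -> match: F0=0 F1=0 F2=1; commitIndex=0
Op 4: F2 acks idx 4 -> match: F0=0 F1=0 F2=4; commitIndex=0
Op 5: F0 acks idx 2 -> match: F0=2 F1=0 F2=4; commitIndex=2
Op 6: F1 acks idx 1 -> match: F0=2 F1=1 F2=4; commitIndex=2
Op 7: append 3 -> log_len=7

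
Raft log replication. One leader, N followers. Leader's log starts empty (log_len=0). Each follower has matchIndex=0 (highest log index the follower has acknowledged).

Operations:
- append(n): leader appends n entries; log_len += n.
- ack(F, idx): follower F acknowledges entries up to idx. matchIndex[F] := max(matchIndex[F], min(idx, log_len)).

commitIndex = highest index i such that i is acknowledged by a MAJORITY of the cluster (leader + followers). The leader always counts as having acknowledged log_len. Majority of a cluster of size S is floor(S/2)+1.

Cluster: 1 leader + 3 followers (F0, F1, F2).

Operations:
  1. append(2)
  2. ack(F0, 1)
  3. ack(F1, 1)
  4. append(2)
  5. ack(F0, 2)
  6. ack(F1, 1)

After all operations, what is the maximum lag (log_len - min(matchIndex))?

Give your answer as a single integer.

Answer: 4

Derivation:
Op 1: append 2 -> log_len=2
Op 2: F0 acks idx 1 -> match: F0=1 F1=0 F2=0; commitIndex=0
Op 3: F1 acks idx 1 -> match: F0=1 F1=1 F2=0; commitIndex=1
Op 4: append 2 -> log_len=4
Op 5: F0 acks idx 2 -> match: F0=2 F1=1 F2=0; commitIndex=1
Op 6: F1 acks idx 1 -> match: F0=2 F1=1 F2=0; commitIndex=1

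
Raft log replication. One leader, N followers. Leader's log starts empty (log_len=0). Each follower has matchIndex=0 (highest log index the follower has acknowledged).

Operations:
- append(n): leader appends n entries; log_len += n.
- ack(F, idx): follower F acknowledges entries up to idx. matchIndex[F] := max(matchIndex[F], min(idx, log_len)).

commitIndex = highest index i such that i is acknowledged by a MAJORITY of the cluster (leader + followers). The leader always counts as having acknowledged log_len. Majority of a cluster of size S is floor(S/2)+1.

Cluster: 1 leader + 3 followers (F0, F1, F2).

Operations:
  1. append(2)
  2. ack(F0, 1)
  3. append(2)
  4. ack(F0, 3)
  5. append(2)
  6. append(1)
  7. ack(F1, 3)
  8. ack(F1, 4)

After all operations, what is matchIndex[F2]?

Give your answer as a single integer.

Answer: 0

Derivation:
Op 1: append 2 -> log_len=2
Op 2: F0 acks idx 1 -> match: F0=1 F1=0 F2=0; commitIndex=0
Op 3: append 2 -> log_len=4
Op 4: F0 acks idx 3 -> match: F0=3 F1=0 F2=0; commitIndex=0
Op 5: append 2 -> log_len=6
Op 6: append 1 -> log_len=7
Op 7: F1 acks idx 3 -> match: F0=3 F1=3 F2=0; commitIndex=3
Op 8: F1 acks idx 4 -> match: F0=3 F1=4 F2=0; commitIndex=3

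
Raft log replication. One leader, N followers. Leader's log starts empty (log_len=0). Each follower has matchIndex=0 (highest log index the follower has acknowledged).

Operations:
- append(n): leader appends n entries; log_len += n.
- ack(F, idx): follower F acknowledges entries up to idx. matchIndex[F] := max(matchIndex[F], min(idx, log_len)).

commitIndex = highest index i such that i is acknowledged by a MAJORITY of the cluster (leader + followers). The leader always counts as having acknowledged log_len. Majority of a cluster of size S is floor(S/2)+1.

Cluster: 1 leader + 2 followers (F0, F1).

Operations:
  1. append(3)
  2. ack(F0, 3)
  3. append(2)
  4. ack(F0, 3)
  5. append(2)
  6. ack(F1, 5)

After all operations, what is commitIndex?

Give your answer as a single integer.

Op 1: append 3 -> log_len=3
Op 2: F0 acks idx 3 -> match: F0=3 F1=0; commitIndex=3
Op 3: append 2 -> log_len=5
Op 4: F0 acks idx 3 -> match: F0=3 F1=0; commitIndex=3
Op 5: append 2 -> log_len=7
Op 6: F1 acks idx 5 -> match: F0=3 F1=5; commitIndex=5

Answer: 5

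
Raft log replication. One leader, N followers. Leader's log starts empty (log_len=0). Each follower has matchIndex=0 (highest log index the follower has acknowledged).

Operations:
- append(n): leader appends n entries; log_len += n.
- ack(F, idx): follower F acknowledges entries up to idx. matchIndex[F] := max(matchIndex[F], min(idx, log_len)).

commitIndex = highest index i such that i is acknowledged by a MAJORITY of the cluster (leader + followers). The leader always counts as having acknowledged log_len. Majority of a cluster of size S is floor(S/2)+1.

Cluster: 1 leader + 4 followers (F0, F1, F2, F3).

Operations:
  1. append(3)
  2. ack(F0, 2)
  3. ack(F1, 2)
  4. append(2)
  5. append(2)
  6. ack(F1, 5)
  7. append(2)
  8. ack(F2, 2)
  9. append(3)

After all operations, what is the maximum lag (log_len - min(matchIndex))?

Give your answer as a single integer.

Answer: 12

Derivation:
Op 1: append 3 -> log_len=3
Op 2: F0 acks idx 2 -> match: F0=2 F1=0 F2=0 F3=0; commitIndex=0
Op 3: F1 acks idx 2 -> match: F0=2 F1=2 F2=0 F3=0; commitIndex=2
Op 4: append 2 -> log_len=5
Op 5: append 2 -> log_len=7
Op 6: F1 acks idx 5 -> match: F0=2 F1=5 F2=0 F3=0; commitIndex=2
Op 7: append 2 -> log_len=9
Op 8: F2 acks idx 2 -> match: F0=2 F1=5 F2=2 F3=0; commitIndex=2
Op 9: append 3 -> log_len=12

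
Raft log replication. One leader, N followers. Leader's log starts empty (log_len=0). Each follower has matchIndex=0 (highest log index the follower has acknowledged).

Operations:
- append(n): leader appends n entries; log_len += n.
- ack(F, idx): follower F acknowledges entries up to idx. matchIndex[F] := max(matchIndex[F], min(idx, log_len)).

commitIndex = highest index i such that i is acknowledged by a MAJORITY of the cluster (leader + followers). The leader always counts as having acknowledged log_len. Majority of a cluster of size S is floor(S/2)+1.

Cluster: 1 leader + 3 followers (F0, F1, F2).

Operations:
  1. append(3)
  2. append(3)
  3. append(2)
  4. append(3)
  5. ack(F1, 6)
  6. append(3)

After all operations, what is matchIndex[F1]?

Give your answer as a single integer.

Op 1: append 3 -> log_len=3
Op 2: append 3 -> log_len=6
Op 3: append 2 -> log_len=8
Op 4: append 3 -> log_len=11
Op 5: F1 acks idx 6 -> match: F0=0 F1=6 F2=0; commitIndex=0
Op 6: append 3 -> log_len=14

Answer: 6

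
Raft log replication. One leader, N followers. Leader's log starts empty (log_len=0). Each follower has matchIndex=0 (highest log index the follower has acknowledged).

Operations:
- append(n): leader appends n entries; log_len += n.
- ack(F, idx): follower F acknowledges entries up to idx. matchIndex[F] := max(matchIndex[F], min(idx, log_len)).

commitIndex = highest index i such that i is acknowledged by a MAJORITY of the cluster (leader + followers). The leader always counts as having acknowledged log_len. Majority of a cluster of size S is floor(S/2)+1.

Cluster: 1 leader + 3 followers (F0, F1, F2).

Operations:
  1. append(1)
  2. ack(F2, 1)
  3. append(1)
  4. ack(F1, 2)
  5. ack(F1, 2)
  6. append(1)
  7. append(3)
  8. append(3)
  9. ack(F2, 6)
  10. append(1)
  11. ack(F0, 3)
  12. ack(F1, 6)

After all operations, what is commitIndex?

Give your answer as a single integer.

Op 1: append 1 -> log_len=1
Op 2: F2 acks idx 1 -> match: F0=0 F1=0 F2=1; commitIndex=0
Op 3: append 1 -> log_len=2
Op 4: F1 acks idx 2 -> match: F0=0 F1=2 F2=1; commitIndex=1
Op 5: F1 acks idx 2 -> match: F0=0 F1=2 F2=1; commitIndex=1
Op 6: append 1 -> log_len=3
Op 7: append 3 -> log_len=6
Op 8: append 3 -> log_len=9
Op 9: F2 acks idx 6 -> match: F0=0 F1=2 F2=6; commitIndex=2
Op 10: append 1 -> log_len=10
Op 11: F0 acks idx 3 -> match: F0=3 F1=2 F2=6; commitIndex=3
Op 12: F1 acks idx 6 -> match: F0=3 F1=6 F2=6; commitIndex=6

Answer: 6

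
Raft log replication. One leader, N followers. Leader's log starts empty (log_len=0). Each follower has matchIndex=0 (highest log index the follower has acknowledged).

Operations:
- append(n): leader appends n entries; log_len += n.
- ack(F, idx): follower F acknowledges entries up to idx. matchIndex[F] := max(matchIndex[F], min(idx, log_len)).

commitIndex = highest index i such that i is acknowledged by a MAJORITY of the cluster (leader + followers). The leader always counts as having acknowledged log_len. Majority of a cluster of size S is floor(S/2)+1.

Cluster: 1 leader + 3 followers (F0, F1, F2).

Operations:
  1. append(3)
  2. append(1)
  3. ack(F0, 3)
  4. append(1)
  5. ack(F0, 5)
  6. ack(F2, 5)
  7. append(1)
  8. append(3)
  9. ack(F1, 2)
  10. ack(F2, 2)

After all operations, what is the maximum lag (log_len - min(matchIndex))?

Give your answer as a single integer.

Op 1: append 3 -> log_len=3
Op 2: append 1 -> log_len=4
Op 3: F0 acks idx 3 -> match: F0=3 F1=0 F2=0; commitIndex=0
Op 4: append 1 -> log_len=5
Op 5: F0 acks idx 5 -> match: F0=5 F1=0 F2=0; commitIndex=0
Op 6: F2 acks idx 5 -> match: F0=5 F1=0 F2=5; commitIndex=5
Op 7: append 1 -> log_len=6
Op 8: append 3 -> log_len=9
Op 9: F1 acks idx 2 -> match: F0=5 F1=2 F2=5; commitIndex=5
Op 10: F2 acks idx 2 -> match: F0=5 F1=2 F2=5; commitIndex=5

Answer: 7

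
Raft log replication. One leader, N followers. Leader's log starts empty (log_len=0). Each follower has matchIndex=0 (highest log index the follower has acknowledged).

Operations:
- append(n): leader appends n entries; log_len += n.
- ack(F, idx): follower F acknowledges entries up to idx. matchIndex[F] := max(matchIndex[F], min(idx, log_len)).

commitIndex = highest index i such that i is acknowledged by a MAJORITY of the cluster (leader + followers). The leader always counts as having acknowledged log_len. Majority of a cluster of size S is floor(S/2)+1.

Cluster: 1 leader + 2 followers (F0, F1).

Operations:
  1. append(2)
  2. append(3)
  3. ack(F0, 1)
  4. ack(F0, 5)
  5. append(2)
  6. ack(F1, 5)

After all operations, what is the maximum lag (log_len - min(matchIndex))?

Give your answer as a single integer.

Answer: 2

Derivation:
Op 1: append 2 -> log_len=2
Op 2: append 3 -> log_len=5
Op 3: F0 acks idx 1 -> match: F0=1 F1=0; commitIndex=1
Op 4: F0 acks idx 5 -> match: F0=5 F1=0; commitIndex=5
Op 5: append 2 -> log_len=7
Op 6: F1 acks idx 5 -> match: F0=5 F1=5; commitIndex=5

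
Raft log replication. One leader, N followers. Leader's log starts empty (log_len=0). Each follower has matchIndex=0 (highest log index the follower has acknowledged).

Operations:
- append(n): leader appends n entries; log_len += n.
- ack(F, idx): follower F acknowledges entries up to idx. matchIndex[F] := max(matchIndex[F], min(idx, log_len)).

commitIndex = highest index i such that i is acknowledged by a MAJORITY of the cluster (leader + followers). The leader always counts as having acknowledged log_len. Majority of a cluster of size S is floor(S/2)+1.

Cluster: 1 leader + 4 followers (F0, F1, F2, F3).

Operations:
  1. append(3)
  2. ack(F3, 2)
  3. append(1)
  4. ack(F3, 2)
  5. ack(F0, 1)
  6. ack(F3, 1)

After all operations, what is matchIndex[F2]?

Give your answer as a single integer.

Answer: 0

Derivation:
Op 1: append 3 -> log_len=3
Op 2: F3 acks idx 2 -> match: F0=0 F1=0 F2=0 F3=2; commitIndex=0
Op 3: append 1 -> log_len=4
Op 4: F3 acks idx 2 -> match: F0=0 F1=0 F2=0 F3=2; commitIndex=0
Op 5: F0 acks idx 1 -> match: F0=1 F1=0 F2=0 F3=2; commitIndex=1
Op 6: F3 acks idx 1 -> match: F0=1 F1=0 F2=0 F3=2; commitIndex=1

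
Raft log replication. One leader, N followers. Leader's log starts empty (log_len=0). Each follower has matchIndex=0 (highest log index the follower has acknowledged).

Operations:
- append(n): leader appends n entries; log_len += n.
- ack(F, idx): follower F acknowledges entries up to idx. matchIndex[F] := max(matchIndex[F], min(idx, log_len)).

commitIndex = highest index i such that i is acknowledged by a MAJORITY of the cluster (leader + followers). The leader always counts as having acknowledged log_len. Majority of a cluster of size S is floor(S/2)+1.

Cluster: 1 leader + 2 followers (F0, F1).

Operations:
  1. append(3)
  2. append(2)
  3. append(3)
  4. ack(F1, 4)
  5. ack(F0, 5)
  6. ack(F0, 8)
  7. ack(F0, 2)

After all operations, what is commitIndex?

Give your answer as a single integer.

Op 1: append 3 -> log_len=3
Op 2: append 2 -> log_len=5
Op 3: append 3 -> log_len=8
Op 4: F1 acks idx 4 -> match: F0=0 F1=4; commitIndex=4
Op 5: F0 acks idx 5 -> match: F0=5 F1=4; commitIndex=5
Op 6: F0 acks idx 8 -> match: F0=8 F1=4; commitIndex=8
Op 7: F0 acks idx 2 -> match: F0=8 F1=4; commitIndex=8

Answer: 8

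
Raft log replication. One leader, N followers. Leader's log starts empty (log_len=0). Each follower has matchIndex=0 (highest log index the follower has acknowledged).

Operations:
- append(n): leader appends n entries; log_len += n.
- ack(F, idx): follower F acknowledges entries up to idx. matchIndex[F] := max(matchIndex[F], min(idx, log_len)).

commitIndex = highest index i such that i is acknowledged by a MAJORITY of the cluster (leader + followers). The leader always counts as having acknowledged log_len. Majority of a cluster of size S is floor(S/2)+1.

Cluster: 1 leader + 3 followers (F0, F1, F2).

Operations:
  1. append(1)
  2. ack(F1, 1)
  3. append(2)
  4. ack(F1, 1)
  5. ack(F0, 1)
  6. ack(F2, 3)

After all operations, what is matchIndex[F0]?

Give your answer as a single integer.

Answer: 1

Derivation:
Op 1: append 1 -> log_len=1
Op 2: F1 acks idx 1 -> match: F0=0 F1=1 F2=0; commitIndex=0
Op 3: append 2 -> log_len=3
Op 4: F1 acks idx 1 -> match: F0=0 F1=1 F2=0; commitIndex=0
Op 5: F0 acks idx 1 -> match: F0=1 F1=1 F2=0; commitIndex=1
Op 6: F2 acks idx 3 -> match: F0=1 F1=1 F2=3; commitIndex=1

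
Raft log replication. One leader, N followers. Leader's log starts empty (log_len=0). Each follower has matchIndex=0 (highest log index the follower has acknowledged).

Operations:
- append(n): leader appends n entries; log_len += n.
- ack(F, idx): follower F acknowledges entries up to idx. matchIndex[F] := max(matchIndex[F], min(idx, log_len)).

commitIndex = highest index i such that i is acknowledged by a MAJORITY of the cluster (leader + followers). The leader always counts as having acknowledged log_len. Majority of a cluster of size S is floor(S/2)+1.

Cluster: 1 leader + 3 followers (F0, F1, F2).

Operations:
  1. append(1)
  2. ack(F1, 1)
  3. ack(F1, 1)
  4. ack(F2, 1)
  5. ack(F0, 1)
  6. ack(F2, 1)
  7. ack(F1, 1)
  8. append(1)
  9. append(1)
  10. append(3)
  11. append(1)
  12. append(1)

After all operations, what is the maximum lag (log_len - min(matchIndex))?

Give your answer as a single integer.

Answer: 7

Derivation:
Op 1: append 1 -> log_len=1
Op 2: F1 acks idx 1 -> match: F0=0 F1=1 F2=0; commitIndex=0
Op 3: F1 acks idx 1 -> match: F0=0 F1=1 F2=0; commitIndex=0
Op 4: F2 acks idx 1 -> match: F0=0 F1=1 F2=1; commitIndex=1
Op 5: F0 acks idx 1 -> match: F0=1 F1=1 F2=1; commitIndex=1
Op 6: F2 acks idx 1 -> match: F0=1 F1=1 F2=1; commitIndex=1
Op 7: F1 acks idx 1 -> match: F0=1 F1=1 F2=1; commitIndex=1
Op 8: append 1 -> log_len=2
Op 9: append 1 -> log_len=3
Op 10: append 3 -> log_len=6
Op 11: append 1 -> log_len=7
Op 12: append 1 -> log_len=8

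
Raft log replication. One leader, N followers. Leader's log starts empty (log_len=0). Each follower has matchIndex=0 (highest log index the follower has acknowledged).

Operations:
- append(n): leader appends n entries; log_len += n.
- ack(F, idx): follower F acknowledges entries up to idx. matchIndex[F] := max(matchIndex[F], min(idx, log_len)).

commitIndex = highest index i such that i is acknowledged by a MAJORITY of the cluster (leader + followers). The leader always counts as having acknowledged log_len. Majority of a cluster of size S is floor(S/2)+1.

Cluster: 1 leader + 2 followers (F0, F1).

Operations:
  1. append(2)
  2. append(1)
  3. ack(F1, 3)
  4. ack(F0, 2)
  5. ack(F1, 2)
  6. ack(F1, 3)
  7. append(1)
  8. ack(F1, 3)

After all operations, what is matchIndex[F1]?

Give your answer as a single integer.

Answer: 3

Derivation:
Op 1: append 2 -> log_len=2
Op 2: append 1 -> log_len=3
Op 3: F1 acks idx 3 -> match: F0=0 F1=3; commitIndex=3
Op 4: F0 acks idx 2 -> match: F0=2 F1=3; commitIndex=3
Op 5: F1 acks idx 2 -> match: F0=2 F1=3; commitIndex=3
Op 6: F1 acks idx 3 -> match: F0=2 F1=3; commitIndex=3
Op 7: append 1 -> log_len=4
Op 8: F1 acks idx 3 -> match: F0=2 F1=3; commitIndex=3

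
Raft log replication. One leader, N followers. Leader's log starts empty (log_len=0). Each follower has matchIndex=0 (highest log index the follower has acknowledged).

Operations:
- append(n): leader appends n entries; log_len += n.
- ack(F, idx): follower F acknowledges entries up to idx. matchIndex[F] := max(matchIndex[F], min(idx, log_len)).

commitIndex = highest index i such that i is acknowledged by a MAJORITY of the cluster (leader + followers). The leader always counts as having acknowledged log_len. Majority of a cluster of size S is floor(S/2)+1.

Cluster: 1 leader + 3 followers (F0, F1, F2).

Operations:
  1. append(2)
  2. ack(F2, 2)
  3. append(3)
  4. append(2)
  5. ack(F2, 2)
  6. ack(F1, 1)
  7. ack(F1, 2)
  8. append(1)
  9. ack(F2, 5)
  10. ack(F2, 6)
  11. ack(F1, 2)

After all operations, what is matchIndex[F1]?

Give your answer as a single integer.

Op 1: append 2 -> log_len=2
Op 2: F2 acks idx 2 -> match: F0=0 F1=0 F2=2; commitIndex=0
Op 3: append 3 -> log_len=5
Op 4: append 2 -> log_len=7
Op 5: F2 acks idx 2 -> match: F0=0 F1=0 F2=2; commitIndex=0
Op 6: F1 acks idx 1 -> match: F0=0 F1=1 F2=2; commitIndex=1
Op 7: F1 acks idx 2 -> match: F0=0 F1=2 F2=2; commitIndex=2
Op 8: append 1 -> log_len=8
Op 9: F2 acks idx 5 -> match: F0=0 F1=2 F2=5; commitIndex=2
Op 10: F2 acks idx 6 -> match: F0=0 F1=2 F2=6; commitIndex=2
Op 11: F1 acks idx 2 -> match: F0=0 F1=2 F2=6; commitIndex=2

Answer: 2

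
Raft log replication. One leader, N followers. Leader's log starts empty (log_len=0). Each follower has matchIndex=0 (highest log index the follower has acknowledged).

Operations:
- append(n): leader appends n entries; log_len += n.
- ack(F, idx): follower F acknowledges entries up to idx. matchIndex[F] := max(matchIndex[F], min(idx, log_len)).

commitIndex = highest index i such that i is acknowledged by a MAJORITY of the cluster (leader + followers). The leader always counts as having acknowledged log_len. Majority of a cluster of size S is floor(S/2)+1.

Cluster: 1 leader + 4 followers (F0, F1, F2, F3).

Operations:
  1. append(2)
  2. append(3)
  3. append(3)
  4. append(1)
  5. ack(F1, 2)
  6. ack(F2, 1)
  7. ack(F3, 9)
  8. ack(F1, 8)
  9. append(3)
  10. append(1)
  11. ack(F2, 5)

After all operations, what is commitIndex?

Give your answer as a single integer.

Answer: 8

Derivation:
Op 1: append 2 -> log_len=2
Op 2: append 3 -> log_len=5
Op 3: append 3 -> log_len=8
Op 4: append 1 -> log_len=9
Op 5: F1 acks idx 2 -> match: F0=0 F1=2 F2=0 F3=0; commitIndex=0
Op 6: F2 acks idx 1 -> match: F0=0 F1=2 F2=1 F3=0; commitIndex=1
Op 7: F3 acks idx 9 -> match: F0=0 F1=2 F2=1 F3=9; commitIndex=2
Op 8: F1 acks idx 8 -> match: F0=0 F1=8 F2=1 F3=9; commitIndex=8
Op 9: append 3 -> log_len=12
Op 10: append 1 -> log_len=13
Op 11: F2 acks idx 5 -> match: F0=0 F1=8 F2=5 F3=9; commitIndex=8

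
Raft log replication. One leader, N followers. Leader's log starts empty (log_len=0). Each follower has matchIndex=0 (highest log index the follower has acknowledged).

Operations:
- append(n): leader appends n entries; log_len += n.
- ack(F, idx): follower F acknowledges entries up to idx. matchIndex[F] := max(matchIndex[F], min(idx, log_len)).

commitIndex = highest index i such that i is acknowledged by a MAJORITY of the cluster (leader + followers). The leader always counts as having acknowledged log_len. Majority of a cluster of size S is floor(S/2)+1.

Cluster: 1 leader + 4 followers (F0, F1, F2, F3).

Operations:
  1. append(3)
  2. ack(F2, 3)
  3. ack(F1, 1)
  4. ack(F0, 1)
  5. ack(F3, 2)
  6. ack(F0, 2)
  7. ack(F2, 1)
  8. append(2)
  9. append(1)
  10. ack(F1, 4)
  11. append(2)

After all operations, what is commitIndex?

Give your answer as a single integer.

Op 1: append 3 -> log_len=3
Op 2: F2 acks idx 3 -> match: F0=0 F1=0 F2=3 F3=0; commitIndex=0
Op 3: F1 acks idx 1 -> match: F0=0 F1=1 F2=3 F3=0; commitIndex=1
Op 4: F0 acks idx 1 -> match: F0=1 F1=1 F2=3 F3=0; commitIndex=1
Op 5: F3 acks idx 2 -> match: F0=1 F1=1 F2=3 F3=2; commitIndex=2
Op 6: F0 acks idx 2 -> match: F0=2 F1=1 F2=3 F3=2; commitIndex=2
Op 7: F2 acks idx 1 -> match: F0=2 F1=1 F2=3 F3=2; commitIndex=2
Op 8: append 2 -> log_len=5
Op 9: append 1 -> log_len=6
Op 10: F1 acks idx 4 -> match: F0=2 F1=4 F2=3 F3=2; commitIndex=3
Op 11: append 2 -> log_len=8

Answer: 3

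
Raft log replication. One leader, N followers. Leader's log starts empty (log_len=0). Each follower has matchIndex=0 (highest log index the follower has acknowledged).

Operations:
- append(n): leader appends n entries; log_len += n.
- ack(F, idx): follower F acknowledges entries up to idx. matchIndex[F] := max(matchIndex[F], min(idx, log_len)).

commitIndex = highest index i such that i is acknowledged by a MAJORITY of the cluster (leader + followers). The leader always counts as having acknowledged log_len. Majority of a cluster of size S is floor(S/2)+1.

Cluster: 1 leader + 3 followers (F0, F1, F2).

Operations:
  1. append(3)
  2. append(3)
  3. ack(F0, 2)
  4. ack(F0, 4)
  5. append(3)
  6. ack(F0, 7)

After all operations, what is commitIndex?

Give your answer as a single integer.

Answer: 0

Derivation:
Op 1: append 3 -> log_len=3
Op 2: append 3 -> log_len=6
Op 3: F0 acks idx 2 -> match: F0=2 F1=0 F2=0; commitIndex=0
Op 4: F0 acks idx 4 -> match: F0=4 F1=0 F2=0; commitIndex=0
Op 5: append 3 -> log_len=9
Op 6: F0 acks idx 7 -> match: F0=7 F1=0 F2=0; commitIndex=0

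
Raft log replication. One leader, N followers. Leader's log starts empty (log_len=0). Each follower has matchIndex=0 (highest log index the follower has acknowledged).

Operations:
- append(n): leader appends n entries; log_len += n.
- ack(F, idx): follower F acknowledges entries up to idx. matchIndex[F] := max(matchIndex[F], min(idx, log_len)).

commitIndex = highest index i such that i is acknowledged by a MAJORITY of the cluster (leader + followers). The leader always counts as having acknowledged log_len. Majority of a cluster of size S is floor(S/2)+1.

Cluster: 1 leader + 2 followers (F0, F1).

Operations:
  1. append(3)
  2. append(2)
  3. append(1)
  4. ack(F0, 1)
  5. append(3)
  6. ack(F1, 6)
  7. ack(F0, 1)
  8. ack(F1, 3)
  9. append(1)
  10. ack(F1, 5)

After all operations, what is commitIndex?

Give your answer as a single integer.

Op 1: append 3 -> log_len=3
Op 2: append 2 -> log_len=5
Op 3: append 1 -> log_len=6
Op 4: F0 acks idx 1 -> match: F0=1 F1=0; commitIndex=1
Op 5: append 3 -> log_len=9
Op 6: F1 acks idx 6 -> match: F0=1 F1=6; commitIndex=6
Op 7: F0 acks idx 1 -> match: F0=1 F1=6; commitIndex=6
Op 8: F1 acks idx 3 -> match: F0=1 F1=6; commitIndex=6
Op 9: append 1 -> log_len=10
Op 10: F1 acks idx 5 -> match: F0=1 F1=6; commitIndex=6

Answer: 6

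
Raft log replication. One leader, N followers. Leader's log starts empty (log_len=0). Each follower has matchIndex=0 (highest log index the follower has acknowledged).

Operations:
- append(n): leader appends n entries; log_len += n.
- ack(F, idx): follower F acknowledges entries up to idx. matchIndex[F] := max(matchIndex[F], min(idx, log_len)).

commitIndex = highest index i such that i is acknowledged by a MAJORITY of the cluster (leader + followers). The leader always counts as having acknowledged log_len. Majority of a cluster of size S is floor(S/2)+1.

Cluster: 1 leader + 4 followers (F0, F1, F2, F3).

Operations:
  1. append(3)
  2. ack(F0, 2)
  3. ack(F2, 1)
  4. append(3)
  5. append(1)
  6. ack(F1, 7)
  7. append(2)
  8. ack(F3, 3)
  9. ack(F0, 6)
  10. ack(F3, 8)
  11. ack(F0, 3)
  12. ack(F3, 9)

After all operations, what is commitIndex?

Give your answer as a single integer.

Answer: 7

Derivation:
Op 1: append 3 -> log_len=3
Op 2: F0 acks idx 2 -> match: F0=2 F1=0 F2=0 F3=0; commitIndex=0
Op 3: F2 acks idx 1 -> match: F0=2 F1=0 F2=1 F3=0; commitIndex=1
Op 4: append 3 -> log_len=6
Op 5: append 1 -> log_len=7
Op 6: F1 acks idx 7 -> match: F0=2 F1=7 F2=1 F3=0; commitIndex=2
Op 7: append 2 -> log_len=9
Op 8: F3 acks idx 3 -> match: F0=2 F1=7 F2=1 F3=3; commitIndex=3
Op 9: F0 acks idx 6 -> match: F0=6 F1=7 F2=1 F3=3; commitIndex=6
Op 10: F3 acks idx 8 -> match: F0=6 F1=7 F2=1 F3=8; commitIndex=7
Op 11: F0 acks idx 3 -> match: F0=6 F1=7 F2=1 F3=8; commitIndex=7
Op 12: F3 acks idx 9 -> match: F0=6 F1=7 F2=1 F3=9; commitIndex=7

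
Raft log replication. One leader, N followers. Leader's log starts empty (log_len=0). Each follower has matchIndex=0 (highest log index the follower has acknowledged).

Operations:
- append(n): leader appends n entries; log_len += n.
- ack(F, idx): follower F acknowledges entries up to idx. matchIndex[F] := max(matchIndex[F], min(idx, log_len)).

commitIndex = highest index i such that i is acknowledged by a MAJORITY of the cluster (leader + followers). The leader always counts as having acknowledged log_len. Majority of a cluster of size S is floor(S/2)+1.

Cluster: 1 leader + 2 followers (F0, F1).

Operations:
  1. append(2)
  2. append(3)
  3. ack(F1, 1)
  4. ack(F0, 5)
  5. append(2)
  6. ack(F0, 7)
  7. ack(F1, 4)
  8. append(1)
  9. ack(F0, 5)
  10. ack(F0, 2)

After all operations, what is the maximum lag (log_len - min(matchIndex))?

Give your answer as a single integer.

Answer: 4

Derivation:
Op 1: append 2 -> log_len=2
Op 2: append 3 -> log_len=5
Op 3: F1 acks idx 1 -> match: F0=0 F1=1; commitIndex=1
Op 4: F0 acks idx 5 -> match: F0=5 F1=1; commitIndex=5
Op 5: append 2 -> log_len=7
Op 6: F0 acks idx 7 -> match: F0=7 F1=1; commitIndex=7
Op 7: F1 acks idx 4 -> match: F0=7 F1=4; commitIndex=7
Op 8: append 1 -> log_len=8
Op 9: F0 acks idx 5 -> match: F0=7 F1=4; commitIndex=7
Op 10: F0 acks idx 2 -> match: F0=7 F1=4; commitIndex=7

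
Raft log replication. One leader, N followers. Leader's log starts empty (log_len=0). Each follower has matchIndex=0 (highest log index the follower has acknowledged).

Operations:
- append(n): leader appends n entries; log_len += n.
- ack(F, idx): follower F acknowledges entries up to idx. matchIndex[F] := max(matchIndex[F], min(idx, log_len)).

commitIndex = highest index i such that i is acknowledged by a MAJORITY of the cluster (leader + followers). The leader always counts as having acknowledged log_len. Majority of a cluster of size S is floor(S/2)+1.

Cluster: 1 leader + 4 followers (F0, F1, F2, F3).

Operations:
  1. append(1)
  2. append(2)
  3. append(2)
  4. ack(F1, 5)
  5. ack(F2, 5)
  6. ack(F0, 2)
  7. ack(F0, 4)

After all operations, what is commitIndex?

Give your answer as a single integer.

Answer: 5

Derivation:
Op 1: append 1 -> log_len=1
Op 2: append 2 -> log_len=3
Op 3: append 2 -> log_len=5
Op 4: F1 acks idx 5 -> match: F0=0 F1=5 F2=0 F3=0; commitIndex=0
Op 5: F2 acks idx 5 -> match: F0=0 F1=5 F2=5 F3=0; commitIndex=5
Op 6: F0 acks idx 2 -> match: F0=2 F1=5 F2=5 F3=0; commitIndex=5
Op 7: F0 acks idx 4 -> match: F0=4 F1=5 F2=5 F3=0; commitIndex=5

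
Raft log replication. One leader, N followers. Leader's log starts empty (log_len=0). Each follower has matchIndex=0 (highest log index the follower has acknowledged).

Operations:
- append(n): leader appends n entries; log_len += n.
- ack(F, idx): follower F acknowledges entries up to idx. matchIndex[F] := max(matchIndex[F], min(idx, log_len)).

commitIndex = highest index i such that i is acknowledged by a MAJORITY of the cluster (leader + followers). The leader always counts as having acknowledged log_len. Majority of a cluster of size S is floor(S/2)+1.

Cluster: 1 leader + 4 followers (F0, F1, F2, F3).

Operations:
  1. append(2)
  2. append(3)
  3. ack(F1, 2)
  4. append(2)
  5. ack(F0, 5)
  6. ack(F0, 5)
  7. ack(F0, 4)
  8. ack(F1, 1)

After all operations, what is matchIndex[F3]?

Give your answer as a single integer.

Answer: 0

Derivation:
Op 1: append 2 -> log_len=2
Op 2: append 3 -> log_len=5
Op 3: F1 acks idx 2 -> match: F0=0 F1=2 F2=0 F3=0; commitIndex=0
Op 4: append 2 -> log_len=7
Op 5: F0 acks idx 5 -> match: F0=5 F1=2 F2=0 F3=0; commitIndex=2
Op 6: F0 acks idx 5 -> match: F0=5 F1=2 F2=0 F3=0; commitIndex=2
Op 7: F0 acks idx 4 -> match: F0=5 F1=2 F2=0 F3=0; commitIndex=2
Op 8: F1 acks idx 1 -> match: F0=5 F1=2 F2=0 F3=0; commitIndex=2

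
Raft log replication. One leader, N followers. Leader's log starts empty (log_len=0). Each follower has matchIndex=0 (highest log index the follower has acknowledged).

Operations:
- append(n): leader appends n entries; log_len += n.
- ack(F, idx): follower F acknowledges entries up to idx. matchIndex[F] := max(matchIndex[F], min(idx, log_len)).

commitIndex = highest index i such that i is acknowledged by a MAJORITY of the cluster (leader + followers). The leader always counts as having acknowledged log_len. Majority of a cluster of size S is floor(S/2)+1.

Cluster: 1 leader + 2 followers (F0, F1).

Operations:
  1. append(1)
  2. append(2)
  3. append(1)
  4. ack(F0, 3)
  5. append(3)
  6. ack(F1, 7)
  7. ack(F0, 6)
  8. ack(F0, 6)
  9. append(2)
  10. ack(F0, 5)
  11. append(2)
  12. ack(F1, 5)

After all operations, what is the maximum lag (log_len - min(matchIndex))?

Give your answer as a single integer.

Answer: 5

Derivation:
Op 1: append 1 -> log_len=1
Op 2: append 2 -> log_len=3
Op 3: append 1 -> log_len=4
Op 4: F0 acks idx 3 -> match: F0=3 F1=0; commitIndex=3
Op 5: append 3 -> log_len=7
Op 6: F1 acks idx 7 -> match: F0=3 F1=7; commitIndex=7
Op 7: F0 acks idx 6 -> match: F0=6 F1=7; commitIndex=7
Op 8: F0 acks idx 6 -> match: F0=6 F1=7; commitIndex=7
Op 9: append 2 -> log_len=9
Op 10: F0 acks idx 5 -> match: F0=6 F1=7; commitIndex=7
Op 11: append 2 -> log_len=11
Op 12: F1 acks idx 5 -> match: F0=6 F1=7; commitIndex=7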